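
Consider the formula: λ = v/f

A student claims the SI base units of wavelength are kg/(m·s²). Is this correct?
Units of each symbol in λ = v/f:
  v (wave speed): m/s
  f (frequency): 1/s  → in the denominator, contributes s

Multiplying the contributions: [m/s] · [s]
Adding exponents of each base unit: m: 1
SI base units of wavelength: m

The claimed units kg/(m·s²) (exponents kg: 1, m: -1, s: -2) do not match the derived units m (exponents m: 1), so the claim is incorrect.

Answer: No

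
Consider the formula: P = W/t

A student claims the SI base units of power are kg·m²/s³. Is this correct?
Units of each symbol in P = W/t:
  W (work): kg·m²/s²
  t (time): s  → in the denominator, contributes 1/s

Multiplying the contributions: [kg·m²/s²] · [1/s]
Adding exponents of each base unit: kg: 1, m: 2, s: -3
SI base units of power: kg·m²/s³

The claimed units kg·m²/s³ match the derived units, so the claim is correct.

Answer: Yes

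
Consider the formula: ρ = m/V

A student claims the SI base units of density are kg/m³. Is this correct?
Units of each symbol in ρ = m/V:
  m (mass): kg
  V (volume): m³  → in the denominator, contributes 1/m³

Multiplying the contributions: [kg] · [1/m³]
Adding exponents of each base unit: kg: 1, m: -3
SI base units of density: kg/m³

The claimed units kg/m³ match the derived units, so the claim is correct.

Answer: Yes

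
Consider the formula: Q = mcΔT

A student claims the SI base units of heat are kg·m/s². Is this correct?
Units of each symbol in Q = mcΔT:
  m (mass): kg
  c (specific heat capacity, in J/(kg·K)): m²/(s²·K)
  ΔT (temperature change): K

Multiplying the contributions: [kg] · [m²/(s²·K)] · [K]
Adding exponents of each base unit: kg: 1, m: 2, s: -2
SI base units of heat: kg·m²/s²

The claimed units kg·m/s² (exponents kg: 1, m: 1, s: -2) do not match the derived units kg·m²/s² (exponents kg: 1, m: 2, s: -2), so the claim is incorrect.

Answer: No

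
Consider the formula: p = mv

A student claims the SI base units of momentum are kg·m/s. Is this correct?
Units of each symbol in p = mv:
  m (mass): kg
  v (velocity): m/s

Multiplying the contributions: [kg] · [m/s]
Adding exponents of each base unit: kg: 1, m: 1, s: -1
SI base units of momentum: kg·m/s

The claimed units kg·m/s match the derived units, so the claim is correct.

Answer: Yes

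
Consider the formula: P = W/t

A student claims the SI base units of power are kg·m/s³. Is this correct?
Units of each symbol in P = W/t:
  W (work): kg·m²/s²
  t (time): s  → in the denominator, contributes 1/s

Multiplying the contributions: [kg·m²/s²] · [1/s]
Adding exponents of each base unit: kg: 1, m: 2, s: -3
SI base units of power: kg·m²/s³

The claimed units kg·m/s³ (exponents kg: 1, m: 1, s: -3) do not match the derived units kg·m²/s³ (exponents kg: 1, m: 2, s: -3), so the claim is incorrect.

Answer: No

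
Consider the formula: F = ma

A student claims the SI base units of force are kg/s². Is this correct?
Units of each symbol in F = ma:
  m (mass): kg
  a (acceleration): m/s²

Multiplying the contributions: [kg] · [m/s²]
Adding exponents of each base unit: kg: 1, m: 1, s: -2
SI base units of force: kg·m/s²

The claimed units kg/s² (exponents kg: 1, s: -2) do not match the derived units kg·m/s² (exponents kg: 1, m: 1, s: -2), so the claim is incorrect.

Answer: No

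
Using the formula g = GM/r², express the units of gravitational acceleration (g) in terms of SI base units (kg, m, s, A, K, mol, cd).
Units of each symbol in g = GM/r²:
  G (gravitational constant): m³/(kg·s²)
  M (mass): kg
  r (distance): m  → to the power 2 in the denominator, contributes 1/m²

Multiplying the contributions: [m³/(kg·s²)] · [kg] · [1/m²]
Adding exponents of each base unit: m: 1, s: -2
SI base units of gravitational acceleration: m/s²

Answer: m/s²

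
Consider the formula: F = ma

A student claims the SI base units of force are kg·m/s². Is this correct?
Units of each symbol in F = ma:
  m (mass): kg
  a (acceleration): m/s²

Multiplying the contributions: [kg] · [m/s²]
Adding exponents of each base unit: kg: 1, m: 1, s: -2
SI base units of force: kg·m/s²

The claimed units kg·m/s² match the derived units, so the claim is correct.

Answer: Yes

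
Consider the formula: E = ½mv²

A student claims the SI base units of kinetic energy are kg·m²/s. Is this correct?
Units of each symbol in E = ½mv²:
  m (mass): kg
  v (speed): m/s  → to the power 2, contributes m²/s²
  The factor ½ is dimensionless.

Multiplying the contributions: [kg] · [m²/s²]
Adding exponents of each base unit: kg: 1, m: 2, s: -2
SI base units of kinetic energy: kg·m²/s²

The claimed units kg·m²/s (exponents kg: 1, m: 2, s: -1) do not match the derived units kg·m²/s² (exponents kg: 1, m: 2, s: -2), so the claim is incorrect.

Answer: No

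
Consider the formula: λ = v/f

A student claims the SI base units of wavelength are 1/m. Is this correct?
Units of each symbol in λ = v/f:
  v (wave speed): m/s
  f (frequency): 1/s  → in the denominator, contributes s

Multiplying the contributions: [m/s] · [s]
Adding exponents of each base unit: m: 1
SI base units of wavelength: m

The claimed units 1/m (exponents m: -1) do not match the derived units m (exponents m: 1), so the claim is incorrect.

Answer: No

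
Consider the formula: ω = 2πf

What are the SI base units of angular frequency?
Units of each symbol in ω = 2πf:
  f (frequency): 1/s
  The factor 2π is dimensionless.

Multiplying the contributions: [1/s]
Adding exponents of each base unit: s: -1
SI base units of angular frequency: 1/s

Answer: 1/s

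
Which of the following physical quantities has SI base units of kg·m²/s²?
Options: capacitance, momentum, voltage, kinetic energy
Checking the SI base units of each option:
  capacitance (C = Q/V): s⁴·A²/(kg·m²)  ✗
  momentum (p = mv): kg·m/s  ✗
  voltage (V = IR): kg·m²/(s³·A)  ✗
  kinetic energy (E = ½mv²): kg·m²/s²  ✓ matches

Only kinetic energy has units kg·m²/s².

Answer: kinetic energy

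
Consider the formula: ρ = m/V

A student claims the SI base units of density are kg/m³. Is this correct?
Units of each symbol in ρ = m/V:
  m (mass): kg
  V (volume): m³  → in the denominator, contributes 1/m³

Multiplying the contributions: [kg] · [1/m³]
Adding exponents of each base unit: kg: 1, m: -3
SI base units of density: kg/m³

The claimed units kg/m³ match the derived units, so the claim is correct.

Answer: Yes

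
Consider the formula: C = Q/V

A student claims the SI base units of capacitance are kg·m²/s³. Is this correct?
Units of each symbol in C = Q/V:
  Q (charge, in coulombs): s·A
  V (voltage, in volts): kg·m²/(s³·A)  → in the denominator, contributes s³·A/(kg·m²)

Multiplying the contributions: [s·A] · [s³·A/(kg·m²)]
Adding exponents of each base unit: kg: -1, m: -2, s: 4, A: 2
SI base units of capacitance: s⁴·A²/(kg·m²)

The claimed units kg·m²/s³ (exponents kg: 1, m: 2, s: -3) do not match the derived units s⁴·A²/(kg·m²) (exponents kg: -1, m: -2, s: 4, A: 2), so the claim is incorrect.

Answer: No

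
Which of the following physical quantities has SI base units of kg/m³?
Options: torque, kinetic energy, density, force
Checking the SI base units of each option:
  torque (τ = Fr): kg·m²/s²  ✗
  kinetic energy (E = ½mv²): kg·m²/s²  ✗
  density (ρ = m/V): kg/m³  ✓ matches
  force (F = ma): kg·m/s²  ✗

Only density has units kg/m³.

Answer: density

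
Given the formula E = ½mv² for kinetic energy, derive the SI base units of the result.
Units of each symbol in E = ½mv²:
  m (mass): kg
  v (speed): m/s  → to the power 2, contributes m²/s²
  The factor ½ is dimensionless.

Multiplying the contributions: [kg] · [m²/s²]
Adding exponents of each base unit: kg: 1, m: 2, s: -2
SI base units of kinetic energy: kg·m²/s²

Answer: kg·m²/s²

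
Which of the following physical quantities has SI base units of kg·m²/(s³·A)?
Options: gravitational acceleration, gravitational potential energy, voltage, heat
Checking the SI base units of each option:
  gravitational acceleration (g = GM/r²): m/s²  ✗
  gravitational potential energy (U = -GMm/r): kg·m²/s²  ✗
  voltage (V = IR): kg·m²/(s³·A)  ✓ matches
  heat (Q = mcΔT): kg·m²/s²  ✗

Only voltage has units kg·m²/(s³·A).

Answer: voltage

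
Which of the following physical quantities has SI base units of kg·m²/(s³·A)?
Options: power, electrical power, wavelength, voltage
Checking the SI base units of each option:
  power (P = W/t): kg·m²/s³  ✗
  electrical power (P = IV): kg·m²/s³  ✗
  wavelength (λ = v/f): m  ✗
  voltage (V = IR): kg·m²/(s³·A)  ✓ matches

Only voltage has units kg·m²/(s³·A).

Answer: voltage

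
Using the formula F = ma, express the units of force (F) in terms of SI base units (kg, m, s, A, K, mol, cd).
Units of each symbol in F = ma:
  m (mass): kg
  a (acceleration): m/s²

Multiplying the contributions: [kg] · [m/s²]
Adding exponents of each base unit: kg: 1, m: 1, s: -2
SI base units of force: kg·m/s²

Answer: kg·m/s²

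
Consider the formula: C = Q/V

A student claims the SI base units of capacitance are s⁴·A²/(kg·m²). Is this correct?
Units of each symbol in C = Q/V:
  Q (charge, in coulombs): s·A
  V (voltage, in volts): kg·m²/(s³·A)  → in the denominator, contributes s³·A/(kg·m²)

Multiplying the contributions: [s·A] · [s³·A/(kg·m²)]
Adding exponents of each base unit: kg: -1, m: -2, s: 4, A: 2
SI base units of capacitance: s⁴·A²/(kg·m²)

The claimed units s⁴·A²/(kg·m²) match the derived units, so the claim is correct.

Answer: Yes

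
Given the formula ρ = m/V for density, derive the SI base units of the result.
Units of each symbol in ρ = m/V:
  m (mass): kg
  V (volume): m³  → in the denominator, contributes 1/m³

Multiplying the contributions: [kg] · [1/m³]
Adding exponents of each base unit: kg: 1, m: -3
SI base units of density: kg/m³

Answer: kg/m³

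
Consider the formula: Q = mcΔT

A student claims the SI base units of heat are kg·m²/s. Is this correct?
Units of each symbol in Q = mcΔT:
  m (mass): kg
  c (specific heat capacity, in J/(kg·K)): m²/(s²·K)
  ΔT (temperature change): K

Multiplying the contributions: [kg] · [m²/(s²·K)] · [K]
Adding exponents of each base unit: kg: 1, m: 2, s: -2
SI base units of heat: kg·m²/s²

The claimed units kg·m²/s (exponents kg: 1, m: 2, s: -1) do not match the derived units kg·m²/s² (exponents kg: 1, m: 2, s: -2), so the claim is incorrect.

Answer: No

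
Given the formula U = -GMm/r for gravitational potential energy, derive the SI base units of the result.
Units of each symbol in U = -GMm/r:
  G (gravitational constant): m³/(kg·s²)
  M (mass): kg
  m (mass): kg
  r (distance): m  → in the denominator, contributes 1/m
  The minus sign does not affect the units.

Multiplying the contributions: [m³/(kg·s²)] · [kg] · [kg] · [1/m]
Adding exponents of each base unit: kg: 1, m: 2, s: -2
SI base units of gravitational potential energy: kg·m²/s²

Answer: kg·m²/s²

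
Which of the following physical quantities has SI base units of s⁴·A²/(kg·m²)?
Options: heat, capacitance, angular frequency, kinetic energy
Checking the SI base units of each option:
  heat (Q = mcΔT): kg·m²/s²  ✗
  capacitance (C = Q/V): s⁴·A²/(kg·m²)  ✓ matches
  angular frequency (ω = 2πf): 1/s  ✗
  kinetic energy (E = ½mv²): kg·m²/s²  ✗

Only capacitance has units s⁴·A²/(kg·m²).

Answer: capacitance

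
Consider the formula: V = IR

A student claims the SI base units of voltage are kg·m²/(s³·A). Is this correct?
Units of each symbol in V = IR:
  I (current): A
  R (resistance, in ohms): kg·m²/(s³·A²)

Multiplying the contributions: [A] · [kg·m²/(s³·A²)]
Adding exponents of each base unit: kg: 1, m: 2, s: -3, A: -1
SI base units of voltage: kg·m²/(s³·A)

The claimed units kg·m²/(s³·A) match the derived units, so the claim is correct.

Answer: Yes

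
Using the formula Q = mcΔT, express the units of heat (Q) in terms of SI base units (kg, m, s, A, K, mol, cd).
Units of each symbol in Q = mcΔT:
  m (mass): kg
  c (specific heat capacity, in J/(kg·K)): m²/(s²·K)
  ΔT (temperature change): K

Multiplying the contributions: [kg] · [m²/(s²·K)] · [K]
Adding exponents of each base unit: kg: 1, m: 2, s: -2
SI base units of heat: kg·m²/s²

Answer: kg·m²/s²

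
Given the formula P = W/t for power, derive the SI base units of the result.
Units of each symbol in P = W/t:
  W (work): kg·m²/s²
  t (time): s  → in the denominator, contributes 1/s

Multiplying the contributions: [kg·m²/s²] · [1/s]
Adding exponents of each base unit: kg: 1, m: 2, s: -3
SI base units of power: kg·m²/s³

Answer: kg·m²/s³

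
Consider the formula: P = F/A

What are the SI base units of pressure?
Units of each symbol in P = F/A:
  F (force): kg·m/s²
  A (area): m²  → in the denominator, contributes 1/m²

Multiplying the contributions: [kg·m/s²] · [1/m²]
Adding exponents of each base unit: kg: 1, m: -1, s: -2
SI base units of pressure: kg/(m·s²)

Answer: kg/(m·s²)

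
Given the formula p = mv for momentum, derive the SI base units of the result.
Units of each symbol in p = mv:
  m (mass): kg
  v (velocity): m/s

Multiplying the contributions: [kg] · [m/s]
Adding exponents of each base unit: kg: 1, m: 1, s: -1
SI base units of momentum: kg·m/s

Answer: kg·m/s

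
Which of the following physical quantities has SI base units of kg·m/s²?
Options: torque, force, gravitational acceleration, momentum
Checking the SI base units of each option:
  torque (τ = Fr): kg·m²/s²  ✗
  force (F = ma): kg·m/s²  ✓ matches
  gravitational acceleration (g = GM/r²): m/s²  ✗
  momentum (p = mv): kg·m/s  ✗

Only force has units kg·m/s².

Answer: force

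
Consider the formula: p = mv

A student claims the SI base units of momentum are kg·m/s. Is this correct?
Units of each symbol in p = mv:
  m (mass): kg
  v (velocity): m/s

Multiplying the contributions: [kg] · [m/s]
Adding exponents of each base unit: kg: 1, m: 1, s: -1
SI base units of momentum: kg·m/s

The claimed units kg·m/s match the derived units, so the claim is correct.

Answer: Yes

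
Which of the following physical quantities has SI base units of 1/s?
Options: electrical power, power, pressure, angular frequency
Checking the SI base units of each option:
  electrical power (P = IV): kg·m²/s³  ✗
  power (P = W/t): kg·m²/s³  ✗
  pressure (P = F/A): kg/(m·s²)  ✗
  angular frequency (ω = 2πf): 1/s  ✓ matches

Only angular frequency has units 1/s.

Answer: angular frequency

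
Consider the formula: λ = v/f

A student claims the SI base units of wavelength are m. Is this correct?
Units of each symbol in λ = v/f:
  v (wave speed): m/s
  f (frequency): 1/s  → in the denominator, contributes s

Multiplying the contributions: [m/s] · [s]
Adding exponents of each base unit: m: 1
SI base units of wavelength: m

The claimed units m match the derived units, so the claim is correct.

Answer: Yes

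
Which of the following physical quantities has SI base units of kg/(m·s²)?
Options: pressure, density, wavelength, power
Checking the SI base units of each option:
  pressure (P = F/A): kg/(m·s²)  ✓ matches
  density (ρ = m/V): kg/m³  ✗
  wavelength (λ = v/f): m  ✗
  power (P = W/t): kg·m²/s³  ✗

Only pressure has units kg/(m·s²).

Answer: pressure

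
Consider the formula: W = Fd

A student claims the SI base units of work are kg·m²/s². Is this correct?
Units of each symbol in W = Fd:
  F (force): kg·m/s²
  d (displacement): m

Multiplying the contributions: [kg·m/s²] · [m]
Adding exponents of each base unit: kg: 1, m: 2, s: -2
SI base units of work: kg·m²/s²

The claimed units kg·m²/s² match the derived units, so the claim is correct.

Answer: Yes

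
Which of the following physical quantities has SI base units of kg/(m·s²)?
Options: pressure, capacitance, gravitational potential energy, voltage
Checking the SI base units of each option:
  pressure (P = F/A): kg/(m·s²)  ✓ matches
  capacitance (C = Q/V): s⁴·A²/(kg·m²)  ✗
  gravitational potential energy (U = -GMm/r): kg·m²/s²  ✗
  voltage (V = IR): kg·m²/(s³·A)  ✗

Only pressure has units kg/(m·s²).

Answer: pressure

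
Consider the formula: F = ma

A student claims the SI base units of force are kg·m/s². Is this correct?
Units of each symbol in F = ma:
  m (mass): kg
  a (acceleration): m/s²

Multiplying the contributions: [kg] · [m/s²]
Adding exponents of each base unit: kg: 1, m: 1, s: -2
SI base units of force: kg·m/s²

The claimed units kg·m/s² match the derived units, so the claim is correct.

Answer: Yes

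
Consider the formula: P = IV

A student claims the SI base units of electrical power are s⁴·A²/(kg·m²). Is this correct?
Units of each symbol in P = IV:
  I (current): A
  V (voltage, in volts): kg·m²/(s³·A)

Multiplying the contributions: [A] · [kg·m²/(s³·A)]
Adding exponents of each base unit: kg: 1, m: 2, s: -3
SI base units of electrical power: kg·m²/s³

The claimed units s⁴·A²/(kg·m²) (exponents kg: -1, m: -2, s: 4, A: 2) do not match the derived units kg·m²/s³ (exponents kg: 1, m: 2, s: -3), so the claim is incorrect.

Answer: No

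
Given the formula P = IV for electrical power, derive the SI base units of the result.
Units of each symbol in P = IV:
  I (current): A
  V (voltage, in volts): kg·m²/(s³·A)

Multiplying the contributions: [A] · [kg·m²/(s³·A)]
Adding exponents of each base unit: kg: 1, m: 2, s: -3
SI base units of electrical power: kg·m²/s³

Answer: kg·m²/s³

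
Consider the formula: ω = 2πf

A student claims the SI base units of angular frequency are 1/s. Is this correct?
Units of each symbol in ω = 2πf:
  f (frequency): 1/s
  The factor 2π is dimensionless.

Multiplying the contributions: [1/s]
Adding exponents of each base unit: s: -1
SI base units of angular frequency: 1/s

The claimed units 1/s match the derived units, so the claim is correct.

Answer: Yes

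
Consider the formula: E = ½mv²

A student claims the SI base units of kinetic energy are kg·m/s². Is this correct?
Units of each symbol in E = ½mv²:
  m (mass): kg
  v (speed): m/s  → to the power 2, contributes m²/s²
  The factor ½ is dimensionless.

Multiplying the contributions: [kg] · [m²/s²]
Adding exponents of each base unit: kg: 1, m: 2, s: -2
SI base units of kinetic energy: kg·m²/s²

The claimed units kg·m/s² (exponents kg: 1, m: 1, s: -2) do not match the derived units kg·m²/s² (exponents kg: 1, m: 2, s: -2), so the claim is incorrect.

Answer: No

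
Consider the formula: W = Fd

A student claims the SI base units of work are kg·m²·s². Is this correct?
Units of each symbol in W = Fd:
  F (force): kg·m/s²
  d (displacement): m

Multiplying the contributions: [kg·m/s²] · [m]
Adding exponents of each base unit: kg: 1, m: 2, s: -2
SI base units of work: kg·m²/s²

The claimed units kg·m²·s² (exponents kg: 1, m: 2, s: 2) do not match the derived units kg·m²/s² (exponents kg: 1, m: 2, s: -2), so the claim is incorrect.

Answer: No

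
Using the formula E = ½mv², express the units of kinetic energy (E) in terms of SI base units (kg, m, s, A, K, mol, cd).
Units of each symbol in E = ½mv²:
  m (mass): kg
  v (speed): m/s  → to the power 2, contributes m²/s²
  The factor ½ is dimensionless.

Multiplying the contributions: [kg] · [m²/s²]
Adding exponents of each base unit: kg: 1, m: 2, s: -2
SI base units of kinetic energy: kg·m²/s²

Answer: kg·m²/s²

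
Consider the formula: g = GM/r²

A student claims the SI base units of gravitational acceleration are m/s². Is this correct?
Units of each symbol in g = GM/r²:
  G (gravitational constant): m³/(kg·s²)
  M (mass): kg
  r (distance): m  → to the power 2 in the denominator, contributes 1/m²

Multiplying the contributions: [m³/(kg·s²)] · [kg] · [1/m²]
Adding exponents of each base unit: m: 1, s: -2
SI base units of gravitational acceleration: m/s²

The claimed units m/s² match the derived units, so the claim is correct.

Answer: Yes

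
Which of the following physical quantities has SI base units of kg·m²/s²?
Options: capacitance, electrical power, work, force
Checking the SI base units of each option:
  capacitance (C = Q/V): s⁴·A²/(kg·m²)  ✗
  electrical power (P = IV): kg·m²/s³  ✗
  work (W = Fd): kg·m²/s²  ✓ matches
  force (F = ma): kg·m/s²  ✗

Only work has units kg·m²/s².

Answer: work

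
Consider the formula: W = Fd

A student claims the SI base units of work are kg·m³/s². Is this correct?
Units of each symbol in W = Fd:
  F (force): kg·m/s²
  d (displacement): m

Multiplying the contributions: [kg·m/s²] · [m]
Adding exponents of each base unit: kg: 1, m: 2, s: -2
SI base units of work: kg·m²/s²

The claimed units kg·m³/s² (exponents kg: 1, m: 3, s: -2) do not match the derived units kg·m²/s² (exponents kg: 1, m: 2, s: -2), so the claim is incorrect.

Answer: No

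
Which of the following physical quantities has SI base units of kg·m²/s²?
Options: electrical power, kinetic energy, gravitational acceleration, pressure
Checking the SI base units of each option:
  electrical power (P = IV): kg·m²/s³  ✗
  kinetic energy (E = ½mv²): kg·m²/s²  ✓ matches
  gravitational acceleration (g = GM/r²): m/s²  ✗
  pressure (P = F/A): kg/(m·s²)  ✗

Only kinetic energy has units kg·m²/s².

Answer: kinetic energy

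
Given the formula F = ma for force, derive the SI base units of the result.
Units of each symbol in F = ma:
  m (mass): kg
  a (acceleration): m/s²

Multiplying the contributions: [kg] · [m/s²]
Adding exponents of each base unit: kg: 1, m: 1, s: -2
SI base units of force: kg·m/s²

Answer: kg·m/s²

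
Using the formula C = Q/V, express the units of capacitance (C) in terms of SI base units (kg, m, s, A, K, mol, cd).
Units of each symbol in C = Q/V:
  Q (charge, in coulombs): s·A
  V (voltage, in volts): kg·m²/(s³·A)  → in the denominator, contributes s³·A/(kg·m²)

Multiplying the contributions: [s·A] · [s³·A/(kg·m²)]
Adding exponents of each base unit: kg: -1, m: -2, s: 4, A: 2
SI base units of capacitance: s⁴·A²/(kg·m²)

Answer: s⁴·A²/(kg·m²)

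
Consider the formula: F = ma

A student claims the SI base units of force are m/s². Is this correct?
Units of each symbol in F = ma:
  m (mass): kg
  a (acceleration): m/s²

Multiplying the contributions: [kg] · [m/s²]
Adding exponents of each base unit: kg: 1, m: 1, s: -2
SI base units of force: kg·m/s²

The claimed units m/s² (exponents m: 1, s: -2) do not match the derived units kg·m/s² (exponents kg: 1, m: 1, s: -2), so the claim is incorrect.

Answer: No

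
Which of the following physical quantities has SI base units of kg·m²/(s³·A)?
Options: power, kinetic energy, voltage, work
Checking the SI base units of each option:
  power (P = W/t): kg·m²/s³  ✗
  kinetic energy (E = ½mv²): kg·m²/s²  ✗
  voltage (V = IR): kg·m²/(s³·A)  ✓ matches
  work (W = Fd): kg·m²/s²  ✗

Only voltage has units kg·m²/(s³·A).

Answer: voltage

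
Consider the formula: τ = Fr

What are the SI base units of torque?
Units of each symbol in τ = Fr:
  F (force): kg·m/s²
  r (lever arm): m

Multiplying the contributions: [kg·m/s²] · [m]
Adding exponents of each base unit: kg: 1, m: 2, s: -2
SI base units of torque: kg·m²/s²

Answer: kg·m²/s²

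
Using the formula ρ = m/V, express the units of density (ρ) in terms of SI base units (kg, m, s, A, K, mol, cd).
Units of each symbol in ρ = m/V:
  m (mass): kg
  V (volume): m³  → in the denominator, contributes 1/m³

Multiplying the contributions: [kg] · [1/m³]
Adding exponents of each base unit: kg: 1, m: -3
SI base units of density: kg/m³

Answer: kg/m³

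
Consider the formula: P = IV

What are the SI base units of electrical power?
Units of each symbol in P = IV:
  I (current): A
  V (voltage, in volts): kg·m²/(s³·A)

Multiplying the contributions: [A] · [kg·m²/(s³·A)]
Adding exponents of each base unit: kg: 1, m: 2, s: -3
SI base units of electrical power: kg·m²/s³

Answer: kg·m²/s³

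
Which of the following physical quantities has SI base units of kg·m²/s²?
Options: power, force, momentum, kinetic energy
Checking the SI base units of each option:
  power (P = W/t): kg·m²/s³  ✗
  force (F = ma): kg·m/s²  ✗
  momentum (p = mv): kg·m/s  ✗
  kinetic energy (E = ½mv²): kg·m²/s²  ✓ matches

Only kinetic energy has units kg·m²/s².

Answer: kinetic energy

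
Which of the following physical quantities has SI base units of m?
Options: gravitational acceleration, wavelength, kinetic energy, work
Checking the SI base units of each option:
  gravitational acceleration (g = GM/r²): m/s²  ✗
  wavelength (λ = v/f): m  ✓ matches
  kinetic energy (E = ½mv²): kg·m²/s²  ✗
  work (W = Fd): kg·m²/s²  ✗

Only wavelength has units m.

Answer: wavelength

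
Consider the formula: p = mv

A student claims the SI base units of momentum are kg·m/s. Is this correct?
Units of each symbol in p = mv:
  m (mass): kg
  v (velocity): m/s

Multiplying the contributions: [kg] · [m/s]
Adding exponents of each base unit: kg: 1, m: 1, s: -1
SI base units of momentum: kg·m/s

The claimed units kg·m/s match the derived units, so the claim is correct.

Answer: Yes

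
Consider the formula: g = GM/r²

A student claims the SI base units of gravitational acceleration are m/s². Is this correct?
Units of each symbol in g = GM/r²:
  G (gravitational constant): m³/(kg·s²)
  M (mass): kg
  r (distance): m  → to the power 2 in the denominator, contributes 1/m²

Multiplying the contributions: [m³/(kg·s²)] · [kg] · [1/m²]
Adding exponents of each base unit: m: 1, s: -2
SI base units of gravitational acceleration: m/s²

The claimed units m/s² match the derived units, so the claim is correct.

Answer: Yes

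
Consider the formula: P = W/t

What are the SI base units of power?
Units of each symbol in P = W/t:
  W (work): kg·m²/s²
  t (time): s  → in the denominator, contributes 1/s

Multiplying the contributions: [kg·m²/s²] · [1/s]
Adding exponents of each base unit: kg: 1, m: 2, s: -3
SI base units of power: kg·m²/s³

Answer: kg·m²/s³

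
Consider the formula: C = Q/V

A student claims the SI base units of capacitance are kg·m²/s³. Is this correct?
Units of each symbol in C = Q/V:
  Q (charge, in coulombs): s·A
  V (voltage, in volts): kg·m²/(s³·A)  → in the denominator, contributes s³·A/(kg·m²)

Multiplying the contributions: [s·A] · [s³·A/(kg·m²)]
Adding exponents of each base unit: kg: -1, m: -2, s: 4, A: 2
SI base units of capacitance: s⁴·A²/(kg·m²)

The claimed units kg·m²/s³ (exponents kg: 1, m: 2, s: -3) do not match the derived units s⁴·A²/(kg·m²) (exponents kg: -1, m: -2, s: 4, A: 2), so the claim is incorrect.

Answer: No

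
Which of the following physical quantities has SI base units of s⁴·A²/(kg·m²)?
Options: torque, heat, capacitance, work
Checking the SI base units of each option:
  torque (τ = Fr): kg·m²/s²  ✗
  heat (Q = mcΔT): kg·m²/s²  ✗
  capacitance (C = Q/V): s⁴·A²/(kg·m²)  ✓ matches
  work (W = Fd): kg·m²/s²  ✗

Only capacitance has units s⁴·A²/(kg·m²).

Answer: capacitance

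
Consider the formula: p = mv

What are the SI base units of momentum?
Units of each symbol in p = mv:
  m (mass): kg
  v (velocity): m/s

Multiplying the contributions: [kg] · [m/s]
Adding exponents of each base unit: kg: 1, m: 1, s: -1
SI base units of momentum: kg·m/s

Answer: kg·m/s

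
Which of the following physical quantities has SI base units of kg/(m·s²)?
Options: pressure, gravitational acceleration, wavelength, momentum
Checking the SI base units of each option:
  pressure (P = F/A): kg/(m·s²)  ✓ matches
  gravitational acceleration (g = GM/r²): m/s²  ✗
  wavelength (λ = v/f): m  ✗
  momentum (p = mv): kg·m/s  ✗

Only pressure has units kg/(m·s²).

Answer: pressure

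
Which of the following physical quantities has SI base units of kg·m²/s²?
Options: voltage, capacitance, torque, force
Checking the SI base units of each option:
  voltage (V = IR): kg·m²/(s³·A)  ✗
  capacitance (C = Q/V): s⁴·A²/(kg·m²)  ✗
  torque (τ = Fr): kg·m²/s²  ✓ matches
  force (F = ma): kg·m/s²  ✗

Only torque has units kg·m²/s².

Answer: torque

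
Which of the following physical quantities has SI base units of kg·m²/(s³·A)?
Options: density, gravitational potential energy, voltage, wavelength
Checking the SI base units of each option:
  density (ρ = m/V): kg/m³  ✗
  gravitational potential energy (U = -GMm/r): kg·m²/s²  ✗
  voltage (V = IR): kg·m²/(s³·A)  ✓ matches
  wavelength (λ = v/f): m  ✗

Only voltage has units kg·m²/(s³·A).

Answer: voltage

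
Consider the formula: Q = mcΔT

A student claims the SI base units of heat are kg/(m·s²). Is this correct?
Units of each symbol in Q = mcΔT:
  m (mass): kg
  c (specific heat capacity, in J/(kg·K)): m²/(s²·K)
  ΔT (temperature change): K

Multiplying the contributions: [kg] · [m²/(s²·K)] · [K]
Adding exponents of each base unit: kg: 1, m: 2, s: -2
SI base units of heat: kg·m²/s²

The claimed units kg/(m·s²) (exponents kg: 1, m: -1, s: -2) do not match the derived units kg·m²/s² (exponents kg: 1, m: 2, s: -2), so the claim is incorrect.

Answer: No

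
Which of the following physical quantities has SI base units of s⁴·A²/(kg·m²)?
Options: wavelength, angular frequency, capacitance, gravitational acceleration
Checking the SI base units of each option:
  wavelength (λ = v/f): m  ✗
  angular frequency (ω = 2πf): 1/s  ✗
  capacitance (C = Q/V): s⁴·A²/(kg·m²)  ✓ matches
  gravitational acceleration (g = GM/r²): m/s²  ✗

Only capacitance has units s⁴·A²/(kg·m²).

Answer: capacitance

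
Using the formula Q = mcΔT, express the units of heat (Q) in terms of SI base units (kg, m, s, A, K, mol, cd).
Units of each symbol in Q = mcΔT:
  m (mass): kg
  c (specific heat capacity, in J/(kg·K)): m²/(s²·K)
  ΔT (temperature change): K

Multiplying the contributions: [kg] · [m²/(s²·K)] · [K]
Adding exponents of each base unit: kg: 1, m: 2, s: -2
SI base units of heat: kg·m²/s²

Answer: kg·m²/s²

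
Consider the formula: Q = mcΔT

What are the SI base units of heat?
Units of each symbol in Q = mcΔT:
  m (mass): kg
  c (specific heat capacity, in J/(kg·K)): m²/(s²·K)
  ΔT (temperature change): K

Multiplying the contributions: [kg] · [m²/(s²·K)] · [K]
Adding exponents of each base unit: kg: 1, m: 2, s: -2
SI base units of heat: kg·m²/s²

Answer: kg·m²/s²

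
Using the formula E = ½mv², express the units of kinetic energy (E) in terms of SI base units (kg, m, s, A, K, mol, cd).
Units of each symbol in E = ½mv²:
  m (mass): kg
  v (speed): m/s  → to the power 2, contributes m²/s²
  The factor ½ is dimensionless.

Multiplying the contributions: [kg] · [m²/s²]
Adding exponents of each base unit: kg: 1, m: 2, s: -2
SI base units of kinetic energy: kg·m²/s²

Answer: kg·m²/s²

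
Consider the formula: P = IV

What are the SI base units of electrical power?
Units of each symbol in P = IV:
  I (current): A
  V (voltage, in volts): kg·m²/(s³·A)

Multiplying the contributions: [A] · [kg·m²/(s³·A)]
Adding exponents of each base unit: kg: 1, m: 2, s: -3
SI base units of electrical power: kg·m²/s³

Answer: kg·m²/s³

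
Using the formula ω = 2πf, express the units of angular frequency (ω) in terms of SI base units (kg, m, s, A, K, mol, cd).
Units of each symbol in ω = 2πf:
  f (frequency): 1/s
  The factor 2π is dimensionless.

Multiplying the contributions: [1/s]
Adding exponents of each base unit: s: -1
SI base units of angular frequency: 1/s

Answer: 1/s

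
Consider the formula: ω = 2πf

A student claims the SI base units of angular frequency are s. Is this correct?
Units of each symbol in ω = 2πf:
  f (frequency): 1/s
  The factor 2π is dimensionless.

Multiplying the contributions: [1/s]
Adding exponents of each base unit: s: -1
SI base units of angular frequency: 1/s

The claimed units s (exponents s: 1) do not match the derived units 1/s (exponents s: -1), so the claim is incorrect.

Answer: No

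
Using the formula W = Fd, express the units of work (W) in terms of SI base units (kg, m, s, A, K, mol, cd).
Units of each symbol in W = Fd:
  F (force): kg·m/s²
  d (displacement): m

Multiplying the contributions: [kg·m/s²] · [m]
Adding exponents of each base unit: kg: 1, m: 2, s: -2
SI base units of work: kg·m²/s²

Answer: kg·m²/s²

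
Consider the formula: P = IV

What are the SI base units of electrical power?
Units of each symbol in P = IV:
  I (current): A
  V (voltage, in volts): kg·m²/(s³·A)

Multiplying the contributions: [A] · [kg·m²/(s³·A)]
Adding exponents of each base unit: kg: 1, m: 2, s: -3
SI base units of electrical power: kg·m²/s³

Answer: kg·m²/s³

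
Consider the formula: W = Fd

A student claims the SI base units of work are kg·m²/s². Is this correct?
Units of each symbol in W = Fd:
  F (force): kg·m/s²
  d (displacement): m

Multiplying the contributions: [kg·m/s²] · [m]
Adding exponents of each base unit: kg: 1, m: 2, s: -2
SI base units of work: kg·m²/s²

The claimed units kg·m²/s² match the derived units, so the claim is correct.

Answer: Yes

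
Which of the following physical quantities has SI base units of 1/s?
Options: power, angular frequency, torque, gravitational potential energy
Checking the SI base units of each option:
  power (P = W/t): kg·m²/s³  ✗
  angular frequency (ω = 2πf): 1/s  ✓ matches
  torque (τ = Fr): kg·m²/s²  ✗
  gravitational potential energy (U = -GMm/r): kg·m²/s²  ✗

Only angular frequency has units 1/s.

Answer: angular frequency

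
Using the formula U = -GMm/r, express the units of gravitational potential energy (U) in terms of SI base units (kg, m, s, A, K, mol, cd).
Units of each symbol in U = -GMm/r:
  G (gravitational constant): m³/(kg·s²)
  M (mass): kg
  m (mass): kg
  r (distance): m  → in the denominator, contributes 1/m
  The minus sign does not affect the units.

Multiplying the contributions: [m³/(kg·s²)] · [kg] · [kg] · [1/m]
Adding exponents of each base unit: kg: 1, m: 2, s: -2
SI base units of gravitational potential energy: kg·m²/s²

Answer: kg·m²/s²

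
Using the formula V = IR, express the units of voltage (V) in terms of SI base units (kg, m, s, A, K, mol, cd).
Units of each symbol in V = IR:
  I (current): A
  R (resistance, in ohms): kg·m²/(s³·A²)

Multiplying the contributions: [A] · [kg·m²/(s³·A²)]
Adding exponents of each base unit: kg: 1, m: 2, s: -3, A: -1
SI base units of voltage: kg·m²/(s³·A)

Answer: kg·m²/(s³·A)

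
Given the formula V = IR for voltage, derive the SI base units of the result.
Units of each symbol in V = IR:
  I (current): A
  R (resistance, in ohms): kg·m²/(s³·A²)

Multiplying the contributions: [A] · [kg·m²/(s³·A²)]
Adding exponents of each base unit: kg: 1, m: 2, s: -3, A: -1
SI base units of voltage: kg·m²/(s³·A)

Answer: kg·m²/(s³·A)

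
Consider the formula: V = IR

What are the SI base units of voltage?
Units of each symbol in V = IR:
  I (current): A
  R (resistance, in ohms): kg·m²/(s³·A²)

Multiplying the contributions: [A] · [kg·m²/(s³·A²)]
Adding exponents of each base unit: kg: 1, m: 2, s: -3, A: -1
SI base units of voltage: kg·m²/(s³·A)

Answer: kg·m²/(s³·A)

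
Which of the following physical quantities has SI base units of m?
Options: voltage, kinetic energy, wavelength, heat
Checking the SI base units of each option:
  voltage (V = IR): kg·m²/(s³·A)  ✗
  kinetic energy (E = ½mv²): kg·m²/s²  ✗
  wavelength (λ = v/f): m  ✓ matches
  heat (Q = mcΔT): kg·m²/s²  ✗

Only wavelength has units m.

Answer: wavelength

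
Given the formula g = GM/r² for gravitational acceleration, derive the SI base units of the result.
Units of each symbol in g = GM/r²:
  G (gravitational constant): m³/(kg·s²)
  M (mass): kg
  r (distance): m  → to the power 2 in the denominator, contributes 1/m²

Multiplying the contributions: [m³/(kg·s²)] · [kg] · [1/m²]
Adding exponents of each base unit: m: 1, s: -2
SI base units of gravitational acceleration: m/s²

Answer: m/s²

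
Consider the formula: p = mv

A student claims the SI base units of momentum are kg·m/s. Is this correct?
Units of each symbol in p = mv:
  m (mass): kg
  v (velocity): m/s

Multiplying the contributions: [kg] · [m/s]
Adding exponents of each base unit: kg: 1, m: 1, s: -1
SI base units of momentum: kg·m/s

The claimed units kg·m/s match the derived units, so the claim is correct.

Answer: Yes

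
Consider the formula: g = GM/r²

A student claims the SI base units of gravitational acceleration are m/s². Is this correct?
Units of each symbol in g = GM/r²:
  G (gravitational constant): m³/(kg·s²)
  M (mass): kg
  r (distance): m  → to the power 2 in the denominator, contributes 1/m²

Multiplying the contributions: [m³/(kg·s²)] · [kg] · [1/m²]
Adding exponents of each base unit: m: 1, s: -2
SI base units of gravitational acceleration: m/s²

The claimed units m/s² match the derived units, so the claim is correct.

Answer: Yes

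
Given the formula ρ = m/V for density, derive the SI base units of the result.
Units of each symbol in ρ = m/V:
  m (mass): kg
  V (volume): m³  → in the denominator, contributes 1/m³

Multiplying the contributions: [kg] · [1/m³]
Adding exponents of each base unit: kg: 1, m: -3
SI base units of density: kg/m³

Answer: kg/m³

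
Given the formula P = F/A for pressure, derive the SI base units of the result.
Units of each symbol in P = F/A:
  F (force): kg·m/s²
  A (area): m²  → in the denominator, contributes 1/m²

Multiplying the contributions: [kg·m/s²] · [1/m²]
Adding exponents of each base unit: kg: 1, m: -1, s: -2
SI base units of pressure: kg/(m·s²)

Answer: kg/(m·s²)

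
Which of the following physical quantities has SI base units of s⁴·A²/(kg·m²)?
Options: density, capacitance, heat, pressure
Checking the SI base units of each option:
  density (ρ = m/V): kg/m³  ✗
  capacitance (C = Q/V): s⁴·A²/(kg·m²)  ✓ matches
  heat (Q = mcΔT): kg·m²/s²  ✗
  pressure (P = F/A): kg/(m·s²)  ✗

Only capacitance has units s⁴·A²/(kg·m²).

Answer: capacitance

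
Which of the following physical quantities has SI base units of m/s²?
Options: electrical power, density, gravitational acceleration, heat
Checking the SI base units of each option:
  electrical power (P = IV): kg·m²/s³  ✗
  density (ρ = m/V): kg/m³  ✗
  gravitational acceleration (g = GM/r²): m/s²  ✓ matches
  heat (Q = mcΔT): kg·m²/s²  ✗

Only gravitational acceleration has units m/s².

Answer: gravitational acceleration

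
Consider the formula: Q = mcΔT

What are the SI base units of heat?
Units of each symbol in Q = mcΔT:
  m (mass): kg
  c (specific heat capacity, in J/(kg·K)): m²/(s²·K)
  ΔT (temperature change): K

Multiplying the contributions: [kg] · [m²/(s²·K)] · [K]
Adding exponents of each base unit: kg: 1, m: 2, s: -2
SI base units of heat: kg·m²/s²

Answer: kg·m²/s²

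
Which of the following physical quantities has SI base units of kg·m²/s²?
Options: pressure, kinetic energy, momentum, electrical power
Checking the SI base units of each option:
  pressure (P = F/A): kg/(m·s²)  ✗
  kinetic energy (E = ½mv²): kg·m²/s²  ✓ matches
  momentum (p = mv): kg·m/s  ✗
  electrical power (P = IV): kg·m²/s³  ✗

Only kinetic energy has units kg·m²/s².

Answer: kinetic energy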